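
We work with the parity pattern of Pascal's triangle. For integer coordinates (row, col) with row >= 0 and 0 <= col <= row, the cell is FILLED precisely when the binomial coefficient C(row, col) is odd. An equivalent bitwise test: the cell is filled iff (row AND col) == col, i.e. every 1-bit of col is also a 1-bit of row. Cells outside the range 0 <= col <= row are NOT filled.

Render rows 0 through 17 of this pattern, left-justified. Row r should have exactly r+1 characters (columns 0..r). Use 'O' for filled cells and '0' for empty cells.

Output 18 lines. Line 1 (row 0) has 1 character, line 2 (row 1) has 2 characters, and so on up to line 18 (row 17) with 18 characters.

Answer: O
OO
O0O
OOOO
O000O
OO00OO
O0O0O0O
OOOOOOOO
O0000000O
OO000000OO
O0O00000O0O
OOOO0000OOOO
O000O000O000O
OO00OO00OO00OO
O0O0O0O0O0O0O0O
OOOOOOOOOOOOOOOO
O000000000000000O
OO00000000000000OO

Derivation:
r0=0: O
r1=1: OO
r2=10: O0O
r3=11: OOOO
r4=100: O000O
r5=101: OO00OO
r6=110: O0O0O0O
r7=111: OOOOOOOO
r8=1000: O0000000O
r9=1001: OO000000OO
r10=1010: O0O00000O0O
r11=1011: OOOO0000OOOO
r12=1100: O000O000O000O
r13=1101: OO00OO00OO00OO
r14=1110: O0O0O0O0O0O0O0O
r15=1111: OOOOOOOOOOOOOOOO
r16=10000: O000000000000000O
r17=10001: OO00000000000000OO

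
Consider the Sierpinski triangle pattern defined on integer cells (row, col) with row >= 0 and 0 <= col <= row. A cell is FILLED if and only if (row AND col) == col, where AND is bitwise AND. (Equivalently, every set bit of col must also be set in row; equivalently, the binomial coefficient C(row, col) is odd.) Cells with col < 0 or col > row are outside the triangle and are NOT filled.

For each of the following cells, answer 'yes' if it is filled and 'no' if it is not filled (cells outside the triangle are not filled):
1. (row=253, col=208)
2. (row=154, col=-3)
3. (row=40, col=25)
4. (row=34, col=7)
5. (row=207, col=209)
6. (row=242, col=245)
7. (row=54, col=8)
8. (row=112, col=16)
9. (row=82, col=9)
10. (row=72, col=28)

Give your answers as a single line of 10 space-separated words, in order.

(253,208): row=0b11111101, col=0b11010000, row AND col = 0b11010000 = 208; 208 == 208 -> filled
(154,-3): col outside [0, 154] -> not filled
(40,25): row=0b101000, col=0b11001, row AND col = 0b1000 = 8; 8 != 25 -> empty
(34,7): row=0b100010, col=0b111, row AND col = 0b10 = 2; 2 != 7 -> empty
(207,209): col outside [0, 207] -> not filled
(242,245): col outside [0, 242] -> not filled
(54,8): row=0b110110, col=0b1000, row AND col = 0b0 = 0; 0 != 8 -> empty
(112,16): row=0b1110000, col=0b10000, row AND col = 0b10000 = 16; 16 == 16 -> filled
(82,9): row=0b1010010, col=0b1001, row AND col = 0b0 = 0; 0 != 9 -> empty
(72,28): row=0b1001000, col=0b11100, row AND col = 0b1000 = 8; 8 != 28 -> empty

Answer: yes no no no no no no yes no no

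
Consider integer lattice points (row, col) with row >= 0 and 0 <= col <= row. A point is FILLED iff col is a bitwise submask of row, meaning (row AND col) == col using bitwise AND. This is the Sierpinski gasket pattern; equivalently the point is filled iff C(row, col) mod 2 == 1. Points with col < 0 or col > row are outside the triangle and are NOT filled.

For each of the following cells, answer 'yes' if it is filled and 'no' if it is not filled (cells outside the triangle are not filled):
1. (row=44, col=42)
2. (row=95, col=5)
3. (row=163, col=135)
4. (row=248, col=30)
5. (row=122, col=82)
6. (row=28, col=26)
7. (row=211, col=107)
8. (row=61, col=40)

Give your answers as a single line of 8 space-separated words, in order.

Answer: no yes no no yes no no yes

Derivation:
(44,42): row=0b101100, col=0b101010, row AND col = 0b101000 = 40; 40 != 42 -> empty
(95,5): row=0b1011111, col=0b101, row AND col = 0b101 = 5; 5 == 5 -> filled
(163,135): row=0b10100011, col=0b10000111, row AND col = 0b10000011 = 131; 131 != 135 -> empty
(248,30): row=0b11111000, col=0b11110, row AND col = 0b11000 = 24; 24 != 30 -> empty
(122,82): row=0b1111010, col=0b1010010, row AND col = 0b1010010 = 82; 82 == 82 -> filled
(28,26): row=0b11100, col=0b11010, row AND col = 0b11000 = 24; 24 != 26 -> empty
(211,107): row=0b11010011, col=0b1101011, row AND col = 0b1000011 = 67; 67 != 107 -> empty
(61,40): row=0b111101, col=0b101000, row AND col = 0b101000 = 40; 40 == 40 -> filled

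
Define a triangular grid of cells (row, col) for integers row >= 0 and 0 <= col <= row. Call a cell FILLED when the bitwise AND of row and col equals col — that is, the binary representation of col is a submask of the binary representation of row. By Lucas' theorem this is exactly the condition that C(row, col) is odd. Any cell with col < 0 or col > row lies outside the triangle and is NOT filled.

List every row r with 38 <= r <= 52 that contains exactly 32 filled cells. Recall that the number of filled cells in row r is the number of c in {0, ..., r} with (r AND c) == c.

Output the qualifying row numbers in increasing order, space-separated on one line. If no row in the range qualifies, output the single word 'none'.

Row r has 2^popcount(r) filled cells, so we need popcount(r) = log2(32) = 5.
Scan r = 38..52 and keep those with exactly 5 one-bits:
r=38=100110 popcount=3 -> skip
r=39=100111 popcount=4 -> skip
r=40=101000 popcount=2 -> skip
r=41=101001 popcount=3 -> skip
r=42=101010 popcount=3 -> skip
r=43=101011 popcount=4 -> skip
r=44=101100 popcount=3 -> skip
r=45=101101 popcount=4 -> skip
r=46=101110 popcount=4 -> skip
r=47=101111 popcount=5 -> KEEP
r=48=110000 popcount=2 -> skip
r=49=110001 popcount=3 -> skip
r=50=110010 popcount=3 -> skip
r=51=110011 popcount=4 -> skip
r=52=110100 popcount=3 -> skip
Kept rows: 47

Answer: 47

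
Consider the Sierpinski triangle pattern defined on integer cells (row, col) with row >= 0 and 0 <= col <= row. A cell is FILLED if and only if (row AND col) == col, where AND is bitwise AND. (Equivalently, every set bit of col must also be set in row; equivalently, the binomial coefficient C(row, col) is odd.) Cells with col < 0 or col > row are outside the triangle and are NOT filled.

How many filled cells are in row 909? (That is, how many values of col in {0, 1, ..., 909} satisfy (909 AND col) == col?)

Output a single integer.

909 in binary = 1110001101
popcount(909) = number of 1-bits in 1110001101 = 6
A col c satisfies (909 AND c) == c iff every set bit of c is also set in 909; each of the 6 set bits of 909 can independently be on or off in c.
count = 2^6 = 64

Answer: 64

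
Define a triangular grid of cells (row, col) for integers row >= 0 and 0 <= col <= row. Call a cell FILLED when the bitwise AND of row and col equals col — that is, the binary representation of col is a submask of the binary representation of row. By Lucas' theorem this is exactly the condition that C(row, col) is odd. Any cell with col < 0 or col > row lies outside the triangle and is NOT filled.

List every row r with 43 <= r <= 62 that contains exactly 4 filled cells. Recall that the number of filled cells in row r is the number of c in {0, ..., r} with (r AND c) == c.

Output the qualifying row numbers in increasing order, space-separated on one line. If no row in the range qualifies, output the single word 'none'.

Row r has 2^popcount(r) filled cells, so we need popcount(r) = log2(4) = 2.
Scan r = 43..62 and keep those with exactly 2 one-bits:
r=43=101011 popcount=4 -> skip
r=44=101100 popcount=3 -> skip
r=45=101101 popcount=4 -> skip
r=46=101110 popcount=4 -> skip
r=47=101111 popcount=5 -> skip
r=48=110000 popcount=2 -> KEEP
r=49=110001 popcount=3 -> skip
r=50=110010 popcount=3 -> skip
r=51=110011 popcount=4 -> skip
r=52=110100 popcount=3 -> skip
r=53=110101 popcount=4 -> skip
r=54=110110 popcount=4 -> skip
r=55=110111 popcount=5 -> skip
r=56=111000 popcount=3 -> skip
r=57=111001 popcount=4 -> skip
r=58=111010 popcount=4 -> skip
r=59=111011 popcount=5 -> skip
r=60=111100 popcount=4 -> skip
r=61=111101 popcount=5 -> skip
r=62=111110 popcount=5 -> skip
Kept rows: 48

Answer: 48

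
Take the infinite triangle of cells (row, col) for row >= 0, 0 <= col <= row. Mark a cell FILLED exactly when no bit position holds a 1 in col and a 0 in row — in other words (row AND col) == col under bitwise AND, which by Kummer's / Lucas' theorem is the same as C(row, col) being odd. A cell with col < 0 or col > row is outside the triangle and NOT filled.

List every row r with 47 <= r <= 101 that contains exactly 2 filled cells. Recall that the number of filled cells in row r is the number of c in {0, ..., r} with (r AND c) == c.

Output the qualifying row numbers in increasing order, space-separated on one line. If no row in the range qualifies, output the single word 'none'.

Answer: 64

Derivation:
Row r has 2^popcount(r) filled cells, so we need popcount(r) = log2(2) = 1.
Scan r = 47..101 and keep those with exactly 1 one-bits:
r=47=101111 popcount=5 -> skip
r=48=110000 popcount=2 -> skip
r=49=110001 popcount=3 -> skip
r=50=110010 popcount=3 -> skip
r=51=110011 popcount=4 -> skip
r=52=110100 popcount=3 -> skip
r=53=110101 popcount=4 -> skip
r=54=110110 popcount=4 -> skip
r=55=110111 popcount=5 -> skip
r=56=111000 popcount=3 -> skip
r=57=111001 popcount=4 -> skip
r=58=111010 popcount=4 -> skip
r=59=111011 popcount=5 -> skip
r=60=111100 popcount=4 -> skip
r=61=111101 popcount=5 -> skip
r=62=111110 popcount=5 -> skip
r=63=111111 popcount=6 -> skip
r=64=1000000 popcount=1 -> KEEP
r=65=1000001 popcount=2 -> skip
r=66=1000010 popcount=2 -> skip
r=67=1000011 popcount=3 -> skip
r=68=1000100 popcount=2 -> skip
r=69=1000101 popcount=3 -> skip
r=70=1000110 popcount=3 -> skip
r=71=1000111 popcount=4 -> skip
r=72=1001000 popcount=2 -> skip
r=73=1001001 popcount=3 -> skip
r=74=1001010 popcount=3 -> skip
r=75=1001011 popcount=4 -> skip
r=76=1001100 popcount=3 -> skip
r=77=1001101 popcount=4 -> skip
r=78=1001110 popcount=4 -> skip
r=79=1001111 popcount=5 -> skip
r=80=1010000 popcount=2 -> skip
r=81=1010001 popcount=3 -> skip
r=82=1010010 popcount=3 -> skip
r=83=1010011 popcount=4 -> skip
r=84=1010100 popcount=3 -> skip
r=85=1010101 popcount=4 -> skip
r=86=1010110 popcount=4 -> skip
r=87=1010111 popcount=5 -> skip
r=88=1011000 popcount=3 -> skip
r=89=1011001 popcount=4 -> skip
r=90=1011010 popcount=4 -> skip
r=91=1011011 popcount=5 -> skip
r=92=1011100 popcount=4 -> skip
r=93=1011101 popcount=5 -> skip
r=94=1011110 popcount=5 -> skip
r=95=1011111 popcount=6 -> skip
r=96=1100000 popcount=2 -> skip
r=97=1100001 popcount=3 -> skip
r=98=1100010 popcount=3 -> skip
r=99=1100011 popcount=4 -> skip
r=100=1100100 popcount=3 -> skip
r=101=1100101 popcount=4 -> skip
Kept rows: 64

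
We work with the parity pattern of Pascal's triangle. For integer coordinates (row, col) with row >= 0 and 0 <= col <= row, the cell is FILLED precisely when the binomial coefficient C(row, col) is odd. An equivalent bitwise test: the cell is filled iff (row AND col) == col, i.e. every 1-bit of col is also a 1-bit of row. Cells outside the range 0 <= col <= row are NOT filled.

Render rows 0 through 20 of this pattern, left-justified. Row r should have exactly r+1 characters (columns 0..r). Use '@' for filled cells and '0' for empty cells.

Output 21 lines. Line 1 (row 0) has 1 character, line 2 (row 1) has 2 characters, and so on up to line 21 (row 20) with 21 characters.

Answer: @
@@
@0@
@@@@
@000@
@@00@@
@0@0@0@
@@@@@@@@
@0000000@
@@000000@@
@0@00000@0@
@@@@0000@@@@
@000@000@000@
@@00@@00@@00@@
@0@0@0@0@0@0@0@
@@@@@@@@@@@@@@@@
@000000000000000@
@@00000000000000@@
@0@0000000000000@0@
@@@@000000000000@@@@
@000@00000000000@000@

Derivation:
r0=0: @
r1=1: @@
r2=10: @0@
r3=11: @@@@
r4=100: @000@
r5=101: @@00@@
r6=110: @0@0@0@
r7=111: @@@@@@@@
r8=1000: @0000000@
r9=1001: @@000000@@
r10=1010: @0@00000@0@
r11=1011: @@@@0000@@@@
r12=1100: @000@000@000@
r13=1101: @@00@@00@@00@@
r14=1110: @0@0@0@0@0@0@0@
r15=1111: @@@@@@@@@@@@@@@@
r16=10000: @000000000000000@
r17=10001: @@00000000000000@@
r18=10010: @0@0000000000000@0@
r19=10011: @@@@000000000000@@@@
r20=10100: @000@00000000000@000@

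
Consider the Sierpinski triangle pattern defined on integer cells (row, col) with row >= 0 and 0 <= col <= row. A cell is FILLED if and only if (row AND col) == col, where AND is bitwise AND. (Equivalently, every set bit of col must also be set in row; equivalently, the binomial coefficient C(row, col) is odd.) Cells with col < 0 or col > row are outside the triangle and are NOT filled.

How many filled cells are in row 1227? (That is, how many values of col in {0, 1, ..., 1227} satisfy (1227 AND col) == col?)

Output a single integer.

1227 in binary = 10011001011
popcount(1227) = number of 1-bits in 10011001011 = 6
A col c satisfies (1227 AND c) == c iff every set bit of c is also set in 1227; each of the 6 set bits of 1227 can independently be on or off in c.
count = 2^6 = 64

Answer: 64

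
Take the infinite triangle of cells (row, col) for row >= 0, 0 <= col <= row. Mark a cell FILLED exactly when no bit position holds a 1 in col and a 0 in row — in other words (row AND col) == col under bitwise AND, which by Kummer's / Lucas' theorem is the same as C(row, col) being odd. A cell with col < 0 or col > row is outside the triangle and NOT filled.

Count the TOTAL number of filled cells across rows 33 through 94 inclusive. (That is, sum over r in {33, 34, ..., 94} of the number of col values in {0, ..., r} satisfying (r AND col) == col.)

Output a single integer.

Answer: 906

Derivation:
r33=100001 pc2: +4 =4
r34=100010 pc2: +4 =8
r35=100011 pc3: +8 =16
r36=100100 pc2: +4 =20
r37=100101 pc3: +8 =28
r38=100110 pc3: +8 =36
r39=100111 pc4: +16 =52
r40=101000 pc2: +4 =56
r41=101001 pc3: +8 =64
r42=101010 pc3: +8 =72
r43=101011 pc4: +16 =88
r44=101100 pc3: +8 =96
r45=101101 pc4: +16 =112
r46=101110 pc4: +16 =128
r47=101111 pc5: +32 =160
r48=110000 pc2: +4 =164
r49=110001 pc3: +8 =172
r50=110010 pc3: +8 =180
r51=110011 pc4: +16 =196
r52=110100 pc3: +8 =204
r53=110101 pc4: +16 =220
r54=110110 pc4: +16 =236
r55=110111 pc5: +32 =268
r56=111000 pc3: +8 =276
r57=111001 pc4: +16 =292
r58=111010 pc4: +16 =308
r59=111011 pc5: +32 =340
r60=111100 pc4: +16 =356
r61=111101 pc5: +32 =388
r62=111110 pc5: +32 =420
r63=111111 pc6: +64 =484
r64=1000000 pc1: +2 =486
r65=1000001 pc2: +4 =490
r66=1000010 pc2: +4 =494
r67=1000011 pc3: +8 =502
r68=1000100 pc2: +4 =506
r69=1000101 pc3: +8 =514
r70=1000110 pc3: +8 =522
r71=1000111 pc4: +16 =538
r72=1001000 pc2: +4 =542
r73=1001001 pc3: +8 =550
r74=1001010 pc3: +8 =558
r75=1001011 pc4: +16 =574
r76=1001100 pc3: +8 =582
r77=1001101 pc4: +16 =598
r78=1001110 pc4: +16 =614
r79=1001111 pc5: +32 =646
r80=1010000 pc2: +4 =650
r81=1010001 pc3: +8 =658
r82=1010010 pc3: +8 =666
r83=1010011 pc4: +16 =682
r84=1010100 pc3: +8 =690
r85=1010101 pc4: +16 =706
r86=1010110 pc4: +16 =722
r87=1010111 pc5: +32 =754
r88=1011000 pc3: +8 =762
r89=1011001 pc4: +16 =778
r90=1011010 pc4: +16 =794
r91=1011011 pc5: +32 =826
r92=1011100 pc4: +16 =842
r93=1011101 pc5: +32 =874
r94=1011110 pc5: +32 =906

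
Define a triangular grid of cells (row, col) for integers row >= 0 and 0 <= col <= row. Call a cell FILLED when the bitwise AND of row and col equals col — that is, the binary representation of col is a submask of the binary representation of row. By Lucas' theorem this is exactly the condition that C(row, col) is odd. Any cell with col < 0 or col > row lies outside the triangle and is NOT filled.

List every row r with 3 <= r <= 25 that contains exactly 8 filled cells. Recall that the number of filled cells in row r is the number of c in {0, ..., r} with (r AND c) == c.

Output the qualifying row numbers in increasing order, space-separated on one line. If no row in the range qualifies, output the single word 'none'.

Answer: 7 11 13 14 19 21 22 25

Derivation:
Row r has 2^popcount(r) filled cells, so we need popcount(r) = log2(8) = 3.
Scan r = 3..25 and keep those with exactly 3 one-bits:
r=3=11 popcount=2 -> skip
r=4=100 popcount=1 -> skip
r=5=101 popcount=2 -> skip
r=6=110 popcount=2 -> skip
r=7=111 popcount=3 -> KEEP
r=8=1000 popcount=1 -> skip
r=9=1001 popcount=2 -> skip
r=10=1010 popcount=2 -> skip
r=11=1011 popcount=3 -> KEEP
r=12=1100 popcount=2 -> skip
r=13=1101 popcount=3 -> KEEP
r=14=1110 popcount=3 -> KEEP
r=15=1111 popcount=4 -> skip
r=16=10000 popcount=1 -> skip
r=17=10001 popcount=2 -> skip
r=18=10010 popcount=2 -> skip
r=19=10011 popcount=3 -> KEEP
r=20=10100 popcount=2 -> skip
r=21=10101 popcount=3 -> KEEP
r=22=10110 popcount=3 -> KEEP
r=23=10111 popcount=4 -> skip
r=24=11000 popcount=2 -> skip
r=25=11001 popcount=3 -> KEEP
Kept rows: 7 11 13 14 19 21 22 25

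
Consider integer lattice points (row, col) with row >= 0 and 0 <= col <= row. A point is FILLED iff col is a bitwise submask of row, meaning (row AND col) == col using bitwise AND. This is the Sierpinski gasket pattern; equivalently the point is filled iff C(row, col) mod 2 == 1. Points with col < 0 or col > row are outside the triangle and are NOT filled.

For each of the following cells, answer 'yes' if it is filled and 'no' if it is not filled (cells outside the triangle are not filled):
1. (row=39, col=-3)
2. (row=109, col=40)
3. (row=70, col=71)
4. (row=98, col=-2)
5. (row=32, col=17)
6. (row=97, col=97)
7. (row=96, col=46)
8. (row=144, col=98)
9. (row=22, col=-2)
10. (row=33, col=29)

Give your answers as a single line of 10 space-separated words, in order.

(39,-3): col outside [0, 39] -> not filled
(109,40): row=0b1101101, col=0b101000, row AND col = 0b101000 = 40; 40 == 40 -> filled
(70,71): col outside [0, 70] -> not filled
(98,-2): col outside [0, 98] -> not filled
(32,17): row=0b100000, col=0b10001, row AND col = 0b0 = 0; 0 != 17 -> empty
(97,97): row=0b1100001, col=0b1100001, row AND col = 0b1100001 = 97; 97 == 97 -> filled
(96,46): row=0b1100000, col=0b101110, row AND col = 0b100000 = 32; 32 != 46 -> empty
(144,98): row=0b10010000, col=0b1100010, row AND col = 0b0 = 0; 0 != 98 -> empty
(22,-2): col outside [0, 22] -> not filled
(33,29): row=0b100001, col=0b11101, row AND col = 0b1 = 1; 1 != 29 -> empty

Answer: no yes no no no yes no no no no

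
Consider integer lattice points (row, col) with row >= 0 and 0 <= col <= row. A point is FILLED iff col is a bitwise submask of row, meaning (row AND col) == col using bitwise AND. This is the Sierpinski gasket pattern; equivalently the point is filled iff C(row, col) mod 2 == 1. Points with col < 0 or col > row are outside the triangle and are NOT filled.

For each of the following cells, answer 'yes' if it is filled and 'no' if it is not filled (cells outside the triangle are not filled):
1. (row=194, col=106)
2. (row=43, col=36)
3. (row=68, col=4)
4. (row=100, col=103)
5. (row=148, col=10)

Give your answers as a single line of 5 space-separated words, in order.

(194,106): row=0b11000010, col=0b1101010, row AND col = 0b1000010 = 66; 66 != 106 -> empty
(43,36): row=0b101011, col=0b100100, row AND col = 0b100000 = 32; 32 != 36 -> empty
(68,4): row=0b1000100, col=0b100, row AND col = 0b100 = 4; 4 == 4 -> filled
(100,103): col outside [0, 100] -> not filled
(148,10): row=0b10010100, col=0b1010, row AND col = 0b0 = 0; 0 != 10 -> empty

Answer: no no yes no no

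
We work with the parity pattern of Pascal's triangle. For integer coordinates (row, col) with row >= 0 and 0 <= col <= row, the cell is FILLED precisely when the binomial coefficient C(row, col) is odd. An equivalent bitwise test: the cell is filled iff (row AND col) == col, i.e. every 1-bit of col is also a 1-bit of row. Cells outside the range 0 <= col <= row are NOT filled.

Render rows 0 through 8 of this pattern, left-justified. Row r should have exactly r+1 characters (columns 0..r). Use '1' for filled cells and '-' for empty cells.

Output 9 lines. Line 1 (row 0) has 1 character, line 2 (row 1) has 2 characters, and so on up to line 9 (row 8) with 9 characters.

r0=0: 1
r1=1: 11
r2=10: 1-1
r3=11: 1111
r4=100: 1---1
r5=101: 11--11
r6=110: 1-1-1-1
r7=111: 11111111
r8=1000: 1-------1

Answer: 1
11
1-1
1111
1---1
11--11
1-1-1-1
11111111
1-------1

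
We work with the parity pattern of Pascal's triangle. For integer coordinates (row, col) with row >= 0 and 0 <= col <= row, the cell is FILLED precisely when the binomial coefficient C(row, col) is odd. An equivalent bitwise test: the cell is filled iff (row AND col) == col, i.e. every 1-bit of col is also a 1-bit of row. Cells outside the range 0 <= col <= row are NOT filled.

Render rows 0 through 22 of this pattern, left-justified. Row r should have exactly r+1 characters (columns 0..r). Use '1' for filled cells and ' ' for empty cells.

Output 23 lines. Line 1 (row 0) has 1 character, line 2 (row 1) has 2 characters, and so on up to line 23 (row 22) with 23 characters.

Answer: 1
11
1 1
1111
1   1
11  11
1 1 1 1
11111111
1       1
11      11
1 1     1 1
1111    1111
1   1   1   1
11  11  11  11
1 1 1 1 1 1 1 1
1111111111111111
1               1
11              11
1 1             1 1
1111            1111
1   1           1   1
11  11          11  11
1 1 1 1         1 1 1 1

Derivation:
r0=0: 1
r1=1: 11
r2=10: 1 1
r3=11: 1111
r4=100: 1   1
r5=101: 11  11
r6=110: 1 1 1 1
r7=111: 11111111
r8=1000: 1       1
r9=1001: 11      11
r10=1010: 1 1     1 1
r11=1011: 1111    1111
r12=1100: 1   1   1   1
r13=1101: 11  11  11  11
r14=1110: 1 1 1 1 1 1 1 1
r15=1111: 1111111111111111
r16=10000: 1               1
r17=10001: 11              11
r18=10010: 1 1             1 1
r19=10011: 1111            1111
r20=10100: 1   1           1   1
r21=10101: 11  11          11  11
r22=10110: 1 1 1 1         1 1 1 1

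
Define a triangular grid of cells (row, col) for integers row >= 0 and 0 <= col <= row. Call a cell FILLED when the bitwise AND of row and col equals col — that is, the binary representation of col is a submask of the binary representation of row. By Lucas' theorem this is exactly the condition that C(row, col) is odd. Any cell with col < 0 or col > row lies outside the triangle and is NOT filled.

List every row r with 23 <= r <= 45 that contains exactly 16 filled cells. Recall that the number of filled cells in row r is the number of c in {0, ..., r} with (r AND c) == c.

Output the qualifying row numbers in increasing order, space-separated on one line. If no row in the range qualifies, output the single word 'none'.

Answer: 23 27 29 30 39 43 45

Derivation:
Row r has 2^popcount(r) filled cells, so we need popcount(r) = log2(16) = 4.
Scan r = 23..45 and keep those with exactly 4 one-bits:
r=23=10111 popcount=4 -> KEEP
r=24=11000 popcount=2 -> skip
r=25=11001 popcount=3 -> skip
r=26=11010 popcount=3 -> skip
r=27=11011 popcount=4 -> KEEP
r=28=11100 popcount=3 -> skip
r=29=11101 popcount=4 -> KEEP
r=30=11110 popcount=4 -> KEEP
r=31=11111 popcount=5 -> skip
r=32=100000 popcount=1 -> skip
r=33=100001 popcount=2 -> skip
r=34=100010 popcount=2 -> skip
r=35=100011 popcount=3 -> skip
r=36=100100 popcount=2 -> skip
r=37=100101 popcount=3 -> skip
r=38=100110 popcount=3 -> skip
r=39=100111 popcount=4 -> KEEP
r=40=101000 popcount=2 -> skip
r=41=101001 popcount=3 -> skip
r=42=101010 popcount=3 -> skip
r=43=101011 popcount=4 -> KEEP
r=44=101100 popcount=3 -> skip
r=45=101101 popcount=4 -> KEEP
Kept rows: 23 27 29 30 39 43 45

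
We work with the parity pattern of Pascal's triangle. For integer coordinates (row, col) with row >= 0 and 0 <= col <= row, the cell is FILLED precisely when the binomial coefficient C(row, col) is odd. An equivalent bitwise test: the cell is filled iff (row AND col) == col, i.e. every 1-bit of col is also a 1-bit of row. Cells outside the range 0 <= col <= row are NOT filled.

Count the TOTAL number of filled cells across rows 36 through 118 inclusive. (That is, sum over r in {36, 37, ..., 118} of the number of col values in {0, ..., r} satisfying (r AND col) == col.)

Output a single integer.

Answer: 1430

Derivation:
r36=100100 pc2: +4 =4
r37=100101 pc3: +8 =12
r38=100110 pc3: +8 =20
r39=100111 pc4: +16 =36
r40=101000 pc2: +4 =40
r41=101001 pc3: +8 =48
r42=101010 pc3: +8 =56
r43=101011 pc4: +16 =72
r44=101100 pc3: +8 =80
r45=101101 pc4: +16 =96
r46=101110 pc4: +16 =112
r47=101111 pc5: +32 =144
r48=110000 pc2: +4 =148
r49=110001 pc3: +8 =156
r50=110010 pc3: +8 =164
r51=110011 pc4: +16 =180
r52=110100 pc3: +8 =188
r53=110101 pc4: +16 =204
r54=110110 pc4: +16 =220
r55=110111 pc5: +32 =252
r56=111000 pc3: +8 =260
r57=111001 pc4: +16 =276
r58=111010 pc4: +16 =292
r59=111011 pc5: +32 =324
r60=111100 pc4: +16 =340
r61=111101 pc5: +32 =372
r62=111110 pc5: +32 =404
r63=111111 pc6: +64 =468
r64=1000000 pc1: +2 =470
r65=1000001 pc2: +4 =474
r66=1000010 pc2: +4 =478
r67=1000011 pc3: +8 =486
r68=1000100 pc2: +4 =490
r69=1000101 pc3: +8 =498
r70=1000110 pc3: +8 =506
r71=1000111 pc4: +16 =522
r72=1001000 pc2: +4 =526
r73=1001001 pc3: +8 =534
r74=1001010 pc3: +8 =542
r75=1001011 pc4: +16 =558
r76=1001100 pc3: +8 =566
r77=1001101 pc4: +16 =582
r78=1001110 pc4: +16 =598
r79=1001111 pc5: +32 =630
r80=1010000 pc2: +4 =634
r81=1010001 pc3: +8 =642
r82=1010010 pc3: +8 =650
r83=1010011 pc4: +16 =666
r84=1010100 pc3: +8 =674
r85=1010101 pc4: +16 =690
r86=1010110 pc4: +16 =706
r87=1010111 pc5: +32 =738
r88=1011000 pc3: +8 =746
r89=1011001 pc4: +16 =762
r90=1011010 pc4: +16 =778
r91=1011011 pc5: +32 =810
r92=1011100 pc4: +16 =826
r93=1011101 pc5: +32 =858
r94=1011110 pc5: +32 =890
r95=1011111 pc6: +64 =954
r96=1100000 pc2: +4 =958
r97=1100001 pc3: +8 =966
r98=1100010 pc3: +8 =974
r99=1100011 pc4: +16 =990
r100=1100100 pc3: +8 =998
r101=1100101 pc4: +16 =1014
r102=1100110 pc4: +16 =1030
r103=1100111 pc5: +32 =1062
r104=1101000 pc3: +8 =1070
r105=1101001 pc4: +16 =1086
r106=1101010 pc4: +16 =1102
r107=1101011 pc5: +32 =1134
r108=1101100 pc4: +16 =1150
r109=1101101 pc5: +32 =1182
r110=1101110 pc5: +32 =1214
r111=1101111 pc6: +64 =1278
r112=1110000 pc3: +8 =1286
r113=1110001 pc4: +16 =1302
r114=1110010 pc4: +16 =1318
r115=1110011 pc5: +32 =1350
r116=1110100 pc4: +16 =1366
r117=1110101 pc5: +32 =1398
r118=1110110 pc5: +32 =1430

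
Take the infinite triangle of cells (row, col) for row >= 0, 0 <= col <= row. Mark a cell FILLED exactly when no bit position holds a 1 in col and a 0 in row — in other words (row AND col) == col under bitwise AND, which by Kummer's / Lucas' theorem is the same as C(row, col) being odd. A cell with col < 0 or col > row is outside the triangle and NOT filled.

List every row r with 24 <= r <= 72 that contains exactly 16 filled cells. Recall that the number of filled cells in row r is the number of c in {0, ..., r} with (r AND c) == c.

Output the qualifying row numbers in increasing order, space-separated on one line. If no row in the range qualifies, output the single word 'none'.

Answer: 27 29 30 39 43 45 46 51 53 54 57 58 60 71

Derivation:
Row r has 2^popcount(r) filled cells, so we need popcount(r) = log2(16) = 4.
Scan r = 24..72 and keep those with exactly 4 one-bits:
r=24=11000 popcount=2 -> skip
r=25=11001 popcount=3 -> skip
r=26=11010 popcount=3 -> skip
r=27=11011 popcount=4 -> KEEP
r=28=11100 popcount=3 -> skip
r=29=11101 popcount=4 -> KEEP
r=30=11110 popcount=4 -> KEEP
r=31=11111 popcount=5 -> skip
r=32=100000 popcount=1 -> skip
r=33=100001 popcount=2 -> skip
r=34=100010 popcount=2 -> skip
r=35=100011 popcount=3 -> skip
r=36=100100 popcount=2 -> skip
r=37=100101 popcount=3 -> skip
r=38=100110 popcount=3 -> skip
r=39=100111 popcount=4 -> KEEP
r=40=101000 popcount=2 -> skip
r=41=101001 popcount=3 -> skip
r=42=101010 popcount=3 -> skip
r=43=101011 popcount=4 -> KEEP
r=44=101100 popcount=3 -> skip
r=45=101101 popcount=4 -> KEEP
r=46=101110 popcount=4 -> KEEP
r=47=101111 popcount=5 -> skip
r=48=110000 popcount=2 -> skip
r=49=110001 popcount=3 -> skip
r=50=110010 popcount=3 -> skip
r=51=110011 popcount=4 -> KEEP
r=52=110100 popcount=3 -> skip
r=53=110101 popcount=4 -> KEEP
r=54=110110 popcount=4 -> KEEP
r=55=110111 popcount=5 -> skip
r=56=111000 popcount=3 -> skip
r=57=111001 popcount=4 -> KEEP
r=58=111010 popcount=4 -> KEEP
r=59=111011 popcount=5 -> skip
r=60=111100 popcount=4 -> KEEP
r=61=111101 popcount=5 -> skip
r=62=111110 popcount=5 -> skip
r=63=111111 popcount=6 -> skip
r=64=1000000 popcount=1 -> skip
r=65=1000001 popcount=2 -> skip
r=66=1000010 popcount=2 -> skip
r=67=1000011 popcount=3 -> skip
r=68=1000100 popcount=2 -> skip
r=69=1000101 popcount=3 -> skip
r=70=1000110 popcount=3 -> skip
r=71=1000111 popcount=4 -> KEEP
r=72=1001000 popcount=2 -> skip
Kept rows: 27 29 30 39 43 45 46 51 53 54 57 58 60 71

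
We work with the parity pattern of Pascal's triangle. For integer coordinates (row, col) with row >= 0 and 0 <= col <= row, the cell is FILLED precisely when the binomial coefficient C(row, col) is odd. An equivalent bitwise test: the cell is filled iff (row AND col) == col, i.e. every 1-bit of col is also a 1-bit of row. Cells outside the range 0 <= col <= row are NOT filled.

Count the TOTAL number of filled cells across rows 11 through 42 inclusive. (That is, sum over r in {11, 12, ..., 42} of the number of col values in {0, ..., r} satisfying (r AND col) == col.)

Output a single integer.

Answer: 280

Derivation:
r11=1011 pc3: +8 =8
r12=1100 pc2: +4 =12
r13=1101 pc3: +8 =20
r14=1110 pc3: +8 =28
r15=1111 pc4: +16 =44
r16=10000 pc1: +2 =46
r17=10001 pc2: +4 =50
r18=10010 pc2: +4 =54
r19=10011 pc3: +8 =62
r20=10100 pc2: +4 =66
r21=10101 pc3: +8 =74
r22=10110 pc3: +8 =82
r23=10111 pc4: +16 =98
r24=11000 pc2: +4 =102
r25=11001 pc3: +8 =110
r26=11010 pc3: +8 =118
r27=11011 pc4: +16 =134
r28=11100 pc3: +8 =142
r29=11101 pc4: +16 =158
r30=11110 pc4: +16 =174
r31=11111 pc5: +32 =206
r32=100000 pc1: +2 =208
r33=100001 pc2: +4 =212
r34=100010 pc2: +4 =216
r35=100011 pc3: +8 =224
r36=100100 pc2: +4 =228
r37=100101 pc3: +8 =236
r38=100110 pc3: +8 =244
r39=100111 pc4: +16 =260
r40=101000 pc2: +4 =264
r41=101001 pc3: +8 =272
r42=101010 pc3: +8 =280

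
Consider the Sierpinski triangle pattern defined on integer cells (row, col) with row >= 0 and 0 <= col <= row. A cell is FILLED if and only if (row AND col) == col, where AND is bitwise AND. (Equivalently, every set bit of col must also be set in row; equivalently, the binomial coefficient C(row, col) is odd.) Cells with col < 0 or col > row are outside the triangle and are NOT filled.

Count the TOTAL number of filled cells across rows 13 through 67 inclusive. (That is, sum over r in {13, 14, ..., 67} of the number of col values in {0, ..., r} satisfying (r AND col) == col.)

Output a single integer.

r13=1101 pc3: +8 =8
r14=1110 pc3: +8 =16
r15=1111 pc4: +16 =32
r16=10000 pc1: +2 =34
r17=10001 pc2: +4 =38
r18=10010 pc2: +4 =42
r19=10011 pc3: +8 =50
r20=10100 pc2: +4 =54
r21=10101 pc3: +8 =62
r22=10110 pc3: +8 =70
r23=10111 pc4: +16 =86
r24=11000 pc2: +4 =90
r25=11001 pc3: +8 =98
r26=11010 pc3: +8 =106
r27=11011 pc4: +16 =122
r28=11100 pc3: +8 =130
r29=11101 pc4: +16 =146
r30=11110 pc4: +16 =162
r31=11111 pc5: +32 =194
r32=100000 pc1: +2 =196
r33=100001 pc2: +4 =200
r34=100010 pc2: +4 =204
r35=100011 pc3: +8 =212
r36=100100 pc2: +4 =216
r37=100101 pc3: +8 =224
r38=100110 pc3: +8 =232
r39=100111 pc4: +16 =248
r40=101000 pc2: +4 =252
r41=101001 pc3: +8 =260
r42=101010 pc3: +8 =268
r43=101011 pc4: +16 =284
r44=101100 pc3: +8 =292
r45=101101 pc4: +16 =308
r46=101110 pc4: +16 =324
r47=101111 pc5: +32 =356
r48=110000 pc2: +4 =360
r49=110001 pc3: +8 =368
r50=110010 pc3: +8 =376
r51=110011 pc4: +16 =392
r52=110100 pc3: +8 =400
r53=110101 pc4: +16 =416
r54=110110 pc4: +16 =432
r55=110111 pc5: +32 =464
r56=111000 pc3: +8 =472
r57=111001 pc4: +16 =488
r58=111010 pc4: +16 =504
r59=111011 pc5: +32 =536
r60=111100 pc4: +16 =552
r61=111101 pc5: +32 =584
r62=111110 pc5: +32 =616
r63=111111 pc6: +64 =680
r64=1000000 pc1: +2 =682
r65=1000001 pc2: +4 =686
r66=1000010 pc2: +4 =690
r67=1000011 pc3: +8 =698

Answer: 698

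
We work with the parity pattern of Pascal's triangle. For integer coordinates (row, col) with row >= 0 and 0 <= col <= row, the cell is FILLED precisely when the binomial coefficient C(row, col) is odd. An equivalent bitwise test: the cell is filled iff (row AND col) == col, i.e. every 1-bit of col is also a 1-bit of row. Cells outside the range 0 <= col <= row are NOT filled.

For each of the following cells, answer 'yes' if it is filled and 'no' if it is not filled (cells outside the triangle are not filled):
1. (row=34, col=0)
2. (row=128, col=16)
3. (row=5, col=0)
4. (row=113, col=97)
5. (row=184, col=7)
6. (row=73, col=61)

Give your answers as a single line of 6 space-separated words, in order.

(34,0): row=0b100010, col=0b0, row AND col = 0b0 = 0; 0 == 0 -> filled
(128,16): row=0b10000000, col=0b10000, row AND col = 0b0 = 0; 0 != 16 -> empty
(5,0): row=0b101, col=0b0, row AND col = 0b0 = 0; 0 == 0 -> filled
(113,97): row=0b1110001, col=0b1100001, row AND col = 0b1100001 = 97; 97 == 97 -> filled
(184,7): row=0b10111000, col=0b111, row AND col = 0b0 = 0; 0 != 7 -> empty
(73,61): row=0b1001001, col=0b111101, row AND col = 0b1001 = 9; 9 != 61 -> empty

Answer: yes no yes yes no no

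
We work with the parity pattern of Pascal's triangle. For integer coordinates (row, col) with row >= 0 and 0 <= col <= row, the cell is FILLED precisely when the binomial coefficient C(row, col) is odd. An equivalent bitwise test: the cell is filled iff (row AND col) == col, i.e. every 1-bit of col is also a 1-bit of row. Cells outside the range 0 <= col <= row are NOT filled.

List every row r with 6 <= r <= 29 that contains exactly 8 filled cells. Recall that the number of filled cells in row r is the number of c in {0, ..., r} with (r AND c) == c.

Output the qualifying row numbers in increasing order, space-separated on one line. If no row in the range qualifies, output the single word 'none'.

Answer: 7 11 13 14 19 21 22 25 26 28

Derivation:
Row r has 2^popcount(r) filled cells, so we need popcount(r) = log2(8) = 3.
Scan r = 6..29 and keep those with exactly 3 one-bits:
r=6=110 popcount=2 -> skip
r=7=111 popcount=3 -> KEEP
r=8=1000 popcount=1 -> skip
r=9=1001 popcount=2 -> skip
r=10=1010 popcount=2 -> skip
r=11=1011 popcount=3 -> KEEP
r=12=1100 popcount=2 -> skip
r=13=1101 popcount=3 -> KEEP
r=14=1110 popcount=3 -> KEEP
r=15=1111 popcount=4 -> skip
r=16=10000 popcount=1 -> skip
r=17=10001 popcount=2 -> skip
r=18=10010 popcount=2 -> skip
r=19=10011 popcount=3 -> KEEP
r=20=10100 popcount=2 -> skip
r=21=10101 popcount=3 -> KEEP
r=22=10110 popcount=3 -> KEEP
r=23=10111 popcount=4 -> skip
r=24=11000 popcount=2 -> skip
r=25=11001 popcount=3 -> KEEP
r=26=11010 popcount=3 -> KEEP
r=27=11011 popcount=4 -> skip
r=28=11100 popcount=3 -> KEEP
r=29=11101 popcount=4 -> skip
Kept rows: 7 11 13 14 19 21 22 25 26 28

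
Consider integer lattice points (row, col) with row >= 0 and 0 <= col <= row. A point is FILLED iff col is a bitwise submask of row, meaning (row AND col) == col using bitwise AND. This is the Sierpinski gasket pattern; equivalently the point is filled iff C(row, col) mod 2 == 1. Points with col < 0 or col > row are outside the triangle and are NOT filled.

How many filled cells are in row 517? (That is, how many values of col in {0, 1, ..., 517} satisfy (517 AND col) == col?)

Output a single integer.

517 in binary = 1000000101
popcount(517) = number of 1-bits in 1000000101 = 3
A col c satisfies (517 AND c) == c iff every set bit of c is also set in 517; each of the 3 set bits of 517 can independently be on or off in c.
count = 2^3 = 8

Answer: 8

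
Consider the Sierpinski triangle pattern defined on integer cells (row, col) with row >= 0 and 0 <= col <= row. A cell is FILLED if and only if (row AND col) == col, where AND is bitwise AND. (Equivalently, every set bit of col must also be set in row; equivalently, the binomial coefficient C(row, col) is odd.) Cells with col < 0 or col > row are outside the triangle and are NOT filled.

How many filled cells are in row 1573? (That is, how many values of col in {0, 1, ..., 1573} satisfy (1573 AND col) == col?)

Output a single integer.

Answer: 32

Derivation:
1573 in binary = 11000100101
popcount(1573) = number of 1-bits in 11000100101 = 5
A col c satisfies (1573 AND c) == c iff every set bit of c is also set in 1573; each of the 5 set bits of 1573 can independently be on or off in c.
count = 2^5 = 32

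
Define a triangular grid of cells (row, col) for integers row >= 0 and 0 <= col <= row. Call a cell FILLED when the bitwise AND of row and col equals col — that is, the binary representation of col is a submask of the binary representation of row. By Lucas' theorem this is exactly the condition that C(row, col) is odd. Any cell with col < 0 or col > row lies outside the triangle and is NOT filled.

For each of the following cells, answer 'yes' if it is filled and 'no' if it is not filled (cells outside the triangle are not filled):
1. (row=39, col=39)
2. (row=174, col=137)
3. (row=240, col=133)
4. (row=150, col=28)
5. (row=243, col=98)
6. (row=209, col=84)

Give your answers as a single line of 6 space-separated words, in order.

(39,39): row=0b100111, col=0b100111, row AND col = 0b100111 = 39; 39 == 39 -> filled
(174,137): row=0b10101110, col=0b10001001, row AND col = 0b10001000 = 136; 136 != 137 -> empty
(240,133): row=0b11110000, col=0b10000101, row AND col = 0b10000000 = 128; 128 != 133 -> empty
(150,28): row=0b10010110, col=0b11100, row AND col = 0b10100 = 20; 20 != 28 -> empty
(243,98): row=0b11110011, col=0b1100010, row AND col = 0b1100010 = 98; 98 == 98 -> filled
(209,84): row=0b11010001, col=0b1010100, row AND col = 0b1010000 = 80; 80 != 84 -> empty

Answer: yes no no no yes no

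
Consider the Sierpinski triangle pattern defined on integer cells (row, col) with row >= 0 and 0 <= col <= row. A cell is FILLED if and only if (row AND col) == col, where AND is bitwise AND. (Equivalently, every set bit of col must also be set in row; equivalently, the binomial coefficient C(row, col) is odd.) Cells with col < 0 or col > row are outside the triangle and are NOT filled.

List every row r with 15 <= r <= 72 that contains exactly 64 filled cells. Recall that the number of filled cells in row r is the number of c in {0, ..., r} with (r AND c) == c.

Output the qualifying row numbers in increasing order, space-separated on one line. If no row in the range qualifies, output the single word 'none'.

Answer: 63

Derivation:
Row r has 2^popcount(r) filled cells, so we need popcount(r) = log2(64) = 6.
Scan r = 15..72 and keep those with exactly 6 one-bits:
r=15=1111 popcount=4 -> skip
r=16=10000 popcount=1 -> skip
r=17=10001 popcount=2 -> skip
r=18=10010 popcount=2 -> skip
r=19=10011 popcount=3 -> skip
r=20=10100 popcount=2 -> skip
r=21=10101 popcount=3 -> skip
r=22=10110 popcount=3 -> skip
r=23=10111 popcount=4 -> skip
r=24=11000 popcount=2 -> skip
r=25=11001 popcount=3 -> skip
r=26=11010 popcount=3 -> skip
r=27=11011 popcount=4 -> skip
r=28=11100 popcount=3 -> skip
r=29=11101 popcount=4 -> skip
r=30=11110 popcount=4 -> skip
r=31=11111 popcount=5 -> skip
r=32=100000 popcount=1 -> skip
r=33=100001 popcount=2 -> skip
r=34=100010 popcount=2 -> skip
r=35=100011 popcount=3 -> skip
r=36=100100 popcount=2 -> skip
r=37=100101 popcount=3 -> skip
r=38=100110 popcount=3 -> skip
r=39=100111 popcount=4 -> skip
r=40=101000 popcount=2 -> skip
r=41=101001 popcount=3 -> skip
r=42=101010 popcount=3 -> skip
r=43=101011 popcount=4 -> skip
r=44=101100 popcount=3 -> skip
r=45=101101 popcount=4 -> skip
r=46=101110 popcount=4 -> skip
r=47=101111 popcount=5 -> skip
r=48=110000 popcount=2 -> skip
r=49=110001 popcount=3 -> skip
r=50=110010 popcount=3 -> skip
r=51=110011 popcount=4 -> skip
r=52=110100 popcount=3 -> skip
r=53=110101 popcount=4 -> skip
r=54=110110 popcount=4 -> skip
r=55=110111 popcount=5 -> skip
r=56=111000 popcount=3 -> skip
r=57=111001 popcount=4 -> skip
r=58=111010 popcount=4 -> skip
r=59=111011 popcount=5 -> skip
r=60=111100 popcount=4 -> skip
r=61=111101 popcount=5 -> skip
r=62=111110 popcount=5 -> skip
r=63=111111 popcount=6 -> KEEP
r=64=1000000 popcount=1 -> skip
r=65=1000001 popcount=2 -> skip
r=66=1000010 popcount=2 -> skip
r=67=1000011 popcount=3 -> skip
r=68=1000100 popcount=2 -> skip
r=69=1000101 popcount=3 -> skip
r=70=1000110 popcount=3 -> skip
r=71=1000111 popcount=4 -> skip
r=72=1001000 popcount=2 -> skip
Kept rows: 63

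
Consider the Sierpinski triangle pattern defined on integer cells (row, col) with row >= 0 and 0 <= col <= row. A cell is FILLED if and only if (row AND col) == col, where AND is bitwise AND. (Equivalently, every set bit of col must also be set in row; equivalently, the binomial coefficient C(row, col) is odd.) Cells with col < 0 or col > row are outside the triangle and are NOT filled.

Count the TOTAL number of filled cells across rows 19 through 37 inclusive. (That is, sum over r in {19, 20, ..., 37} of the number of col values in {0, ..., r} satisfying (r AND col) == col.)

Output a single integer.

r19=10011 pc3: +8 =8
r20=10100 pc2: +4 =12
r21=10101 pc3: +8 =20
r22=10110 pc3: +8 =28
r23=10111 pc4: +16 =44
r24=11000 pc2: +4 =48
r25=11001 pc3: +8 =56
r26=11010 pc3: +8 =64
r27=11011 pc4: +16 =80
r28=11100 pc3: +8 =88
r29=11101 pc4: +16 =104
r30=11110 pc4: +16 =120
r31=11111 pc5: +32 =152
r32=100000 pc1: +2 =154
r33=100001 pc2: +4 =158
r34=100010 pc2: +4 =162
r35=100011 pc3: +8 =170
r36=100100 pc2: +4 =174
r37=100101 pc3: +8 =182

Answer: 182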